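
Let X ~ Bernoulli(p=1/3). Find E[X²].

Using the identity E[X²] = Var(X) + (E[X])²:
E[X] = \frac{1}{3}
Var(X) = \frac{2}{9}
E[X²] = \frac{2}{9} + (\frac{1}{3})²
= \frac{1}{3}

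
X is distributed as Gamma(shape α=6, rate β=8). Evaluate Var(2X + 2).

For X ~ Gamma(shape α=6, rate β=8):
Var(X) = \frac{3}{32}
Var(2X + 2) = (2)² × Var(X) = 4 × \frac{3}{32} = \frac{3}{8}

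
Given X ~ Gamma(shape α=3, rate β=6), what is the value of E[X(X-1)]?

E[X(X-1)] = E[X² - X] = E[X²] - E[X]
E[X] = \frac{1}{2}
E[X²] = Var(X) + (E[X])² = \frac{1}{12} + (\frac{1}{2})² = \frac{1}{3}
E[X(X-1)] = \frac{1}{3} - \frac{1}{2} = - \frac{1}{6}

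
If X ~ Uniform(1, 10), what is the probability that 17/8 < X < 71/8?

P(17/8 < X < 71/8) = ∫_{17/8}^{71/8} f(x) dx
where f(x) = \frac{1}{9}
= \frac{3}{4}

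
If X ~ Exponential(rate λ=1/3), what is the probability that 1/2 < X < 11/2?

P(1/2 < X < 11/2) = ∫_{1/2}^{11/2} f(x) dx
where f(x) = \frac{e^{- \frac{x}{3}}}{3}
= - \frac{1 - e^{\frac{5}{3}}}{e^{\frac{11}{6}}}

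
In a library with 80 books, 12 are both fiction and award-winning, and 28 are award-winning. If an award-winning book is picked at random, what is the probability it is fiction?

P(A ∩ B) = 12/80 = 3/20
P(B) = 28/80 = 7/20
P(A|B) = P(A ∩ B) / P(B) = (3/20) / (7/20) = 3/7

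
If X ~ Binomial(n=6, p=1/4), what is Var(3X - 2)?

For X ~ Binomial(n=6, p=1/4):
Var(X) = \frac{9}{8}
Var(3X - 2) = (3)² × Var(X) = 9 × \frac{9}{8} = \frac{81}{8}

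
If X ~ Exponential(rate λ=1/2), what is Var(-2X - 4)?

For X ~ Exponential(rate λ=1/2):
Var(X) = 4
Var(-2X - 4) = (-2)² × Var(X) = 4 × 4 = 16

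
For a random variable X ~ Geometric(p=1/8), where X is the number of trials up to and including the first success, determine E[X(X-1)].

E[X(X-1)] = E[X² - X] = E[X²] - E[X]
E[X] = 8
E[X²] = Var(X) + (E[X])² = 56 + (8)² = 120
E[X(X-1)] = 120 - 8 = 112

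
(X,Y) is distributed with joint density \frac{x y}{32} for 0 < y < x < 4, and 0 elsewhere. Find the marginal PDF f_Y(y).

f_Y(y) = ∫_y^4 \frac{x y}{32} dx = \frac{y \left(16 - y^{2}\right)}{64}
for 0 < y < 4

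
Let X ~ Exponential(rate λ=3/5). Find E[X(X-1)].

E[X(X-1)] = E[X² - X] = E[X²] - E[X]
E[X] = \frac{5}{3}
E[X²] = Var(X) + (E[X])² = \frac{25}{9} + (\frac{5}{3})² = \frac{50}{9}
E[X(X-1)] = \frac{50}{9} - \frac{5}{3} = \frac{35}{9}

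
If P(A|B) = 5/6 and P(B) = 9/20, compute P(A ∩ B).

By definition, P(A|B) = P(A ∩ B) / P(B)
So P(A ∩ B) = P(A|B) × P(B)
= 5/6 × 9/20
= 3/8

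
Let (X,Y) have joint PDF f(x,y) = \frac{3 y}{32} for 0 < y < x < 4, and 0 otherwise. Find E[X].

f_X(x) = ∫_0^x \frac{3 y}{32} dy = \frac{3 x^{2}}{64}
E[X] = ∫_0^4 x × (\frac{3 x^{2}}{64}) dx = 3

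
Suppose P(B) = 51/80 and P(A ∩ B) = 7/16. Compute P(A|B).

P(A|B) = P(A ∩ B) / P(B)
= (7/16) / (51/80)
= 35/51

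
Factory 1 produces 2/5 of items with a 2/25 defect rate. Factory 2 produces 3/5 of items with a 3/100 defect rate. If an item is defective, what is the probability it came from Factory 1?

Using Bayes' theorem:
P(F1) = 2/5, P(D|F1) = 2/25
P(F2) = 3/5, P(D|F2) = 3/100
P(D) = P(D|F1)P(F1) + P(D|F2)P(F2)
     = \frac{1}{20}
P(F1|D) = P(D|F1)P(F1) / P(D)
= \frac{16}{25}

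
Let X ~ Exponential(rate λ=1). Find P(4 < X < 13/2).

P(4 < X < 13/2) = ∫_{4}^{13/2} f(x) dx
where f(x) = e^{- x}
= - \frac{1}{e^{\frac{13}{2}}} + e^{-4}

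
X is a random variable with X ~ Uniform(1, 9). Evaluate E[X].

For X ~ Uniform(1, 9), the expected value is:
E[X] = 5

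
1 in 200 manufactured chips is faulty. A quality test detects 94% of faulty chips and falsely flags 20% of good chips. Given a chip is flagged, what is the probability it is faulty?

Let D = the rare event, + = positive/flagged.
P(D) = 1/200
P(+|D) = 94/100 = 47/50
P(+|D') = 20/100 = 1/5
P(+) = P(+|D)P(D) + P(+|D')P(D')
     = \frac{47}{50} × \frac{1}{200} + \frac{1}{5} × \frac{199}{200}
     = \frac{2037}{10000}
P(D|+) = P(+|D)P(D)/P(+) = \frac{47}{2037}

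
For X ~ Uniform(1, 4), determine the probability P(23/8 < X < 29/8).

P(23/8 < X < 29/8) = ∫_{23/8}^{29/8} f(x) dx
where f(x) = \frac{1}{3}
= \frac{1}{4}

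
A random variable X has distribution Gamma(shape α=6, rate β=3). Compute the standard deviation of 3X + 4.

For X ~ Gamma(shape α=6, rate β=3):
Var(X) = \frac{2}{3}
SD(X) = √(Var(X)) = √(\frac{2}{3}) = \frac{\sqrt{6}}{3}
SD(3X + 4) = |3| × SD(X) = 3 × \frac{\sqrt{6}}{3} = \sqrt{6}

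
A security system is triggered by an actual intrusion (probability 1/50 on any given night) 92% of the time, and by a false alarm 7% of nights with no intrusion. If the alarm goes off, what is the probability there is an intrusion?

Let D = the rare event, + = positive/flagged.
P(D) = 1/50
P(+|D) = 92/100 = 23/25
P(+|D') = 7/100
P(+) = P(+|D)P(D) + P(+|D')P(D')
     = \frac{23}{25} × \frac{1}{50} + \frac{7}{100} × \frac{49}{50}
     = \frac{87}{1000}
P(D|+) = P(+|D)P(D)/P(+) = \frac{92}{435}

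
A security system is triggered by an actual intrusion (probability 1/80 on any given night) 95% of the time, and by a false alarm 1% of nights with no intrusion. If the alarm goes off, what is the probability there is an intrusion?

Let D = the rare event, + = positive/flagged.
P(D) = 1/80
P(+|D) = 95/100 = 19/20
P(+|D') = 1/100
P(+) = P(+|D)P(D) + P(+|D')P(D')
     = \frac{19}{20} × \frac{1}{80} + \frac{1}{100} × \frac{79}{80}
     = \frac{87}{4000}
P(D|+) = P(+|D)P(D)/P(+) = \frac{95}{174}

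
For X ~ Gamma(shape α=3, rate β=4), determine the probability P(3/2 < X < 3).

P(3/2 < X < 3) = ∫_{3/2}^{3} f(x) dx
where f(x) = 32 x^{2} e^{- 4 x}
= \frac{5 \left(-17 + 5 e^{6}\right)}{e^{12}}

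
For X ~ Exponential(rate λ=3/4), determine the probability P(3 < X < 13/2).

P(3 < X < 13/2) = ∫_{3}^{13/2} f(x) dx
where f(x) = \frac{3 e^{- \frac{3 x}{4}}}{4}
= - \frac{1}{e^{\frac{39}{8}}} + e^{- \frac{9}{4}}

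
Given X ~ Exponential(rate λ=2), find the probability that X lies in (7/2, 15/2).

P(7/2 < X < 15/2) = ∫_{7/2}^{15/2} f(x) dx
where f(x) = 2 e^{- 2 x}
= - \frac{1 - e^{8}}{e^{15}}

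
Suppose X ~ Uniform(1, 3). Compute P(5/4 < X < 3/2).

P(5/4 < X < 3/2) = ∫_{5/4}^{3/2} f(x) dx
where f(x) = \frac{1}{2}
= \frac{1}{8}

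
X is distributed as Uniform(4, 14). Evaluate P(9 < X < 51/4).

P(9 < X < 51/4) = ∫_{9}^{51/4} f(x) dx
where f(x) = \frac{1}{10}
= \frac{3}{8}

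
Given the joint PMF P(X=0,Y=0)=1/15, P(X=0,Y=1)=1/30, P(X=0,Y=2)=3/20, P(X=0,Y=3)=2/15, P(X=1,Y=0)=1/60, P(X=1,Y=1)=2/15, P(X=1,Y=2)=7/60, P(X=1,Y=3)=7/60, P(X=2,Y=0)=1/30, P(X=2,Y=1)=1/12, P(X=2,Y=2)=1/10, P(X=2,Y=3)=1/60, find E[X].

First find marginal of X:
P(X=0) = 23/60
P(X=1) = 23/60
P(X=2) = 7/30
E[X] = 0 × 23/60 + 1 × 23/60 + 2 × 7/30 = 17/20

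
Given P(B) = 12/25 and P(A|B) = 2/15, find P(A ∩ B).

By definition, P(A|B) = P(A ∩ B) / P(B)
So P(A ∩ B) = P(A|B) × P(B)
= 2/15 × 12/25
= 8/125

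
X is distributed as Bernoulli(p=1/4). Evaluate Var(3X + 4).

For X ~ Bernoulli(p=1/4):
Var(X) = \frac{3}{16}
Var(3X + 4) = (3)² × Var(X) = 9 × \frac{3}{16} = \frac{27}{16}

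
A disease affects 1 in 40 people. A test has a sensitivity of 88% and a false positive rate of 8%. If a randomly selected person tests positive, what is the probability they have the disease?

Let D = the rare event, + = positive/flagged.
P(D) = 1/40
P(+|D) = 88/100 = 22/25
P(+|D') = 8/100 = 2/25
P(+) = P(+|D)P(D) + P(+|D')P(D')
     = \frac{22}{25} × \frac{1}{40} + \frac{2}{25} × \frac{39}{40}
     = \frac{1}{10}
P(D|+) = P(+|D)P(D)/P(+) = \frac{11}{50}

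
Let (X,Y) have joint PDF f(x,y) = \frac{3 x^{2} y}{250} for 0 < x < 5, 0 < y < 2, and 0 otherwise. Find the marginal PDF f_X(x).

f_X(x) = ∫_0^2 f(x,y) dy
= ∫_0^2 \frac{3 x^{2} y}{250} dy
= \frac{3 x^{2}}{125} for 0 < x < 5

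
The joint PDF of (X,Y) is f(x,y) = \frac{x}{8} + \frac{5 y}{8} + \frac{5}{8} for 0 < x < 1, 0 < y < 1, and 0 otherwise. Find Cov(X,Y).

E[XY] = ∫∫ xy × f(x,y) dx dy = \frac{9}{32}
E[X] = \frac{49}{96}
E[Y] = \frac{53}{96}
Cov(X,Y) = E[XY] - E[X]E[Y] = - \frac{5}{9216}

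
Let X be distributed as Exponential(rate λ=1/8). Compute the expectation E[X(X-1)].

E[X(X-1)] = E[X² - X] = E[X²] - E[X]
E[X] = 8
E[X²] = Var(X) + (E[X])² = 64 + (8)² = 128
E[X(X-1)] = 128 - 8 = 120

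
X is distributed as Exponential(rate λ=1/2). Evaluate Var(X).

For X ~ Exponential(rate λ=1/2):
Var(X) = 4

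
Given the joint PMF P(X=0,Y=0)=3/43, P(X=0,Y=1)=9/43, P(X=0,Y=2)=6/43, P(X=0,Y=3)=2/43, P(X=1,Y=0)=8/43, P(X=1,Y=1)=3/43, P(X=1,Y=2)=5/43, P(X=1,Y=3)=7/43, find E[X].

First find marginal of X:
P(X=0) = 20/43
P(X=1) = 23/43
E[X] = 0 × 20/43 + 1 × 23/43 = 23/43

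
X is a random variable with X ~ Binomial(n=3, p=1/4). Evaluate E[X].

For X ~ Binomial(n=3, p=1/4), the expected value is:
E[X] = \frac{3}{4}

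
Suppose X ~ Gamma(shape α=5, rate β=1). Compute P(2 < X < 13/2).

P(2 < X < 13/2) = ∫_{2}^{13/2} f(x) dx
where f(x) = \frac{x^{4} e^{- x}}{24}
= - \frac{19043}{128 e^{\frac{13}{2}}} + \frac{7}{e^{2}}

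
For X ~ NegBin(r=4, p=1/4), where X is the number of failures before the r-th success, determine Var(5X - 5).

For X ~ NegBin(r=4, p=1/4), where X is the number of failures before the r-th success:
Var(X) = 48
Var(5X - 5) = (5)² × Var(X) = 25 × 48 = 1200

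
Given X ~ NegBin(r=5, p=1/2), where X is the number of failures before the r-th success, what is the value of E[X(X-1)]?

E[X(X-1)] = E[X² - X] = E[X²] - E[X]
E[X] = 5
E[X²] = Var(X) + (E[X])² = 10 + (5)² = 35
E[X(X-1)] = 35 - 5 = 30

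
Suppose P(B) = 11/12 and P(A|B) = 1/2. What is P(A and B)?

By definition, P(A|B) = P(A ∩ B) / P(B)
So P(A ∩ B) = P(A|B) × P(B)
= 1/2 × 11/12
= 11/24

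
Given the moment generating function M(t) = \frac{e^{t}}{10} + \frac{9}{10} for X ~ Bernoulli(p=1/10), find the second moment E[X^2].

To find E[X^2], compute M^(2)(0):
M^(1)(t) = \frac{e^{t}}{10}
M^(2)(t) = \frac{e^{t}}{10}
M^(2)(0) = \frac{1}{10}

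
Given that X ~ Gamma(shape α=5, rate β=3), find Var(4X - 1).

For X ~ Gamma(shape α=5, rate β=3):
Var(X) = \frac{5}{9}
Var(4X - 1) = (4)² × Var(X) = 16 × \frac{5}{9} = \frac{80}{9}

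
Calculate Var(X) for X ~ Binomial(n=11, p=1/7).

For X ~ Binomial(n=11, p=1/7):
Var(X) = \frac{66}{49}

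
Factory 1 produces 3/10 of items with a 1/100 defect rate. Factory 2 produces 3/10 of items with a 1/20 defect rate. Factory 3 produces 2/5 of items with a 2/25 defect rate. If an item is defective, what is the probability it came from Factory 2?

Using Bayes' theorem:
P(F1) = 3/10, P(D|F1) = 1/100
P(F2) = 3/10, P(D|F2) = 1/20
P(F3) = 2/5, P(D|F3) = 2/25
P(D) = P(D|F1)P(F1) + P(D|F2)P(F2) + P(D|F3)P(F3)
     = \frac{1}{20}
P(F2|D) = P(D|F2)P(F2) / P(D)
= \frac{3}{10}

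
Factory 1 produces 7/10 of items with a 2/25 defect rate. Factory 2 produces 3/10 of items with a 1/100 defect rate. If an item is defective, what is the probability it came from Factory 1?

Using Bayes' theorem:
P(F1) = 7/10, P(D|F1) = 2/25
P(F2) = 3/10, P(D|F2) = 1/100
P(D) = P(D|F1)P(F1) + P(D|F2)P(F2)
     = \frac{59}{1000}
P(F1|D) = P(D|F1)P(F1) / P(D)
= \frac{56}{59}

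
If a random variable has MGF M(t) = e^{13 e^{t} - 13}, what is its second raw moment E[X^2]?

To find E[X^2], compute M^(2)(0):
M^(1)(t) = 13 e^{t} e^{13 e^{t} - 13}
M^(2)(t) = 169 e^{2 t} e^{13 e^{t} - 13} + 13 e^{t} e^{13 e^{t} - 13}
M^(2)(0) = 182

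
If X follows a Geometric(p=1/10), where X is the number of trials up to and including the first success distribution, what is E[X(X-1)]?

E[X(X-1)] = E[X² - X] = E[X²] - E[X]
E[X] = 10
E[X²] = Var(X) + (E[X])² = 90 + (10)² = 190
E[X(X-1)] = 190 - 10 = 180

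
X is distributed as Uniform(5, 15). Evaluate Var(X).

For X ~ Uniform(5, 15):
Var(X) = \frac{25}{3}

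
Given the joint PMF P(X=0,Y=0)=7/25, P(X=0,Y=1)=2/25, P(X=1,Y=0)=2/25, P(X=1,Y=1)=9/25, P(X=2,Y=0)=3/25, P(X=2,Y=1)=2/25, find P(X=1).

P(X=1) = P(X=1,Y=0) + P(X=1,Y=1)
= 2/25 + 9/25
= 11/25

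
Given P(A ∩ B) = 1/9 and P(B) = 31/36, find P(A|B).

P(A|B) = P(A ∩ B) / P(B)
= (1/9) / (31/36)
= 4/31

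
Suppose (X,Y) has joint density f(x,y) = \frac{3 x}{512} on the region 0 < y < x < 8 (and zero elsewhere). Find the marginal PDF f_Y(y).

f_Y(y) = ∫_y^8 \frac{3 x}{512} dx = \frac{3}{16} - \frac{3 y^{2}}{1024}
for 0 < y < 8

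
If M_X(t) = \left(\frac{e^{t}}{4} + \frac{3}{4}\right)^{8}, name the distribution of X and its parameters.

The MGF M(t) = \left(\frac{e^{t}}{4} + \frac{3}{4}\right)^{8} is the standard form for the Binomial distribution.
Comparing with the known MGF formula identifies: Binomial(n=8, p=1/4)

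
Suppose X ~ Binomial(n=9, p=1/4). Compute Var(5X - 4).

For X ~ Binomial(n=9, p=1/4):
Var(X) = \frac{27}{16}
Var(5X - 4) = (5)² × Var(X) = 25 × \frac{27}{16} = \frac{675}{16}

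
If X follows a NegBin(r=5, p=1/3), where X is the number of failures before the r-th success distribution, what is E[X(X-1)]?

E[X(X-1)] = E[X² - X] = E[X²] - E[X]
E[X] = 10
E[X²] = Var(X) + (E[X])² = 30 + (10)² = 130
E[X(X-1)] = 130 - 10 = 120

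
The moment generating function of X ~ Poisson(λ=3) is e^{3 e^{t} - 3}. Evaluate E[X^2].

To find E[X^2], compute M^(2)(0):
M^(1)(t) = 3 e^{t} e^{3 e^{t} - 3}
M^(2)(t) = 9 e^{2 t} e^{3 e^{t} - 3} + 3 e^{t} e^{3 e^{t} - 3}
M^(2)(0) = 12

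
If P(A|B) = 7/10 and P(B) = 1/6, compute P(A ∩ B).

By definition, P(A|B) = P(A ∩ B) / P(B)
So P(A ∩ B) = P(A|B) × P(B)
= 7/10 × 1/6
= 7/60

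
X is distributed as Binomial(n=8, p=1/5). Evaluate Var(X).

For X ~ Binomial(n=8, p=1/5):
Var(X) = \frac{32}{25}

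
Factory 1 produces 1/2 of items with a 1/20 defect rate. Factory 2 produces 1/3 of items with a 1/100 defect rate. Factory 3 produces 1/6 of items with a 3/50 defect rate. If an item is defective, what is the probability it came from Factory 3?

Using Bayes' theorem:
P(F1) = 1/2, P(D|F1) = 1/20
P(F2) = 1/3, P(D|F2) = 1/100
P(F3) = 1/6, P(D|F3) = 3/50
P(D) = P(D|F1)P(F1) + P(D|F2)P(F2) + P(D|F3)P(F3)
     = \frac{23}{600}
P(F3|D) = P(D|F3)P(F3) / P(D)
= \frac{6}{23}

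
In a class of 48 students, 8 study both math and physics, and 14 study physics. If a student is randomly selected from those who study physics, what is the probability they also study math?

P(A ∩ B) = 8/48 = 1/6
P(B) = 14/48 = 7/24
P(A|B) = P(A ∩ B) / P(B) = (1/6) / (7/24) = 4/7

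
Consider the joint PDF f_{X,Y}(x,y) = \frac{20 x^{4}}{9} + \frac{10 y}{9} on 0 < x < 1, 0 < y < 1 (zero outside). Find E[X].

E[X] = ∫_0^1 ∫_0^1 x × f(x,y) dy dx
= ∫_0^1 ∫_0^1 x × (\frac{20 x^{4}}{9} + \frac{10 y}{9}) dy dx
= \frac{35}{54}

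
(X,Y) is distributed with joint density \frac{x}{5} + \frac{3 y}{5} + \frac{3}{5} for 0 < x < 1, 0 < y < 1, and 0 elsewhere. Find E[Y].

E[Y] = ∫_0^1 ∫_0^1 y × f(x,y) dx dy
= \frac{11}{20}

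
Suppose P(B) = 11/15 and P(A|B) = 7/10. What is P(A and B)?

By definition, P(A|B) = P(A ∩ B) / P(B)
So P(A ∩ B) = P(A|B) × P(B)
= 7/10 × 11/15
= 77/150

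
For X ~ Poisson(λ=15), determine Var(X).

For X ~ Poisson(λ=15):
Var(X) = 15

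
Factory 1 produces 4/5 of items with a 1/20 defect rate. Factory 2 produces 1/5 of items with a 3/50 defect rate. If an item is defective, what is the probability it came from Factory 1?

Using Bayes' theorem:
P(F1) = 4/5, P(D|F1) = 1/20
P(F2) = 1/5, P(D|F2) = 3/50
P(D) = P(D|F1)P(F1) + P(D|F2)P(F2)
     = \frac{13}{250}
P(F1|D) = P(D|F1)P(F1) / P(D)
= \frac{10}{13}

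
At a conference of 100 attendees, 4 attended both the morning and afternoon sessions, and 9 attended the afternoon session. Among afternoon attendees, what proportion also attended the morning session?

P(A ∩ B) = 4/100 = 1/25
P(B) = 9/100
P(A|B) = P(A ∩ B) / P(B) = (1/25) / (9/100) = 4/9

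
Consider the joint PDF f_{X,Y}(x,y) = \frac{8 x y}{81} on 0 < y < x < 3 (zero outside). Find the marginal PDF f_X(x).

f_X(x) = ∫_0^x \frac{8 x y}{81} dy = \frac{4 x^{3}}{81}
for 0 < x < 3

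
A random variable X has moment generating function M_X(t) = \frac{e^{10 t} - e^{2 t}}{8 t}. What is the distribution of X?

The MGF M(t) = \frac{e^{10 t} - e^{2 t}}{8 t} is the standard form for the Uniform distribution.
Comparing with the known MGF formula identifies: Uniform(2, 10)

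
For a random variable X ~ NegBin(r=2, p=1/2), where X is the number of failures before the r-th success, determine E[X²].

Using the identity E[X²] = Var(X) + (E[X])²:
E[X] = 2
Var(X) = 4
E[X²] = 4 + (2)²
= 8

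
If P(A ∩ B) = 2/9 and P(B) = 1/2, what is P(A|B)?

P(A|B) = P(A ∩ B) / P(B)
= (2/9) / (1/2)
= 4/9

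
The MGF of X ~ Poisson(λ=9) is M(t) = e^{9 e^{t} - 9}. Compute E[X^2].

To find E[X^2], compute M^(2)(0):
M^(1)(t) = 9 e^{t} e^{9 e^{t} - 9}
M^(2)(t) = 81 e^{2 t} e^{9 e^{t} - 9} + 9 e^{t} e^{9 e^{t} - 9}
M^(2)(0) = 90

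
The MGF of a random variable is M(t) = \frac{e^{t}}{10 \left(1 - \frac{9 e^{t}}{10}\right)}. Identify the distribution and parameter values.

The MGF M(t) = \frac{e^{t}}{10 \left(1 - \frac{9 e^{t}}{10}\right)} is the standard form for the Geometric distribution.
Comparing with the known MGF formula identifies: Geometric(p=1/10), X = trial number of first success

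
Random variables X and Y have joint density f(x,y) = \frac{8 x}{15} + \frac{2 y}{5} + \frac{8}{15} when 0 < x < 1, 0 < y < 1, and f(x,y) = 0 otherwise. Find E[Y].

E[Y] = ∫_0^1 ∫_0^1 y × f(x,y) dx dy
= \frac{8}{15}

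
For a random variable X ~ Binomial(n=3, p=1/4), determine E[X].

For X ~ Binomial(n=3, p=1/4), the expected value is:
E[X] = \frac{3}{4}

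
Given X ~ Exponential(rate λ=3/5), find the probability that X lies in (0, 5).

P(0 < X < 5) = ∫_{0}^{5} f(x) dx
where f(x) = \frac{3 e^{- \frac{3 x}{5}}}{5}
= 1 - e^{-3}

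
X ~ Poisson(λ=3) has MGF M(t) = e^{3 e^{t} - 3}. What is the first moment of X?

To find E[X], compute M^(1)(0):
M^(1)(t) = 3 e^{t} e^{3 e^{t} - 3}
M^(1)(0) = 3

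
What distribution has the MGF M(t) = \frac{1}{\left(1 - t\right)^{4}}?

The MGF M(t) = \frac{1}{\left(1 - t\right)^{4}} is the standard form for the Gamma distribution.
Comparing with the known MGF formula identifies: Gamma(shape α=4, rate β=1)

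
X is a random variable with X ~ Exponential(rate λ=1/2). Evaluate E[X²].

Using the identity E[X²] = Var(X) + (E[X])²:
E[X] = 2
Var(X) = 4
E[X²] = 4 + (2)²
= 8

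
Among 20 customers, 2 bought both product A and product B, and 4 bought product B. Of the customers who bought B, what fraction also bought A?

P(A ∩ B) = 2/20 = 1/10
P(B) = 4/20 = 1/5
P(A|B) = P(A ∩ B) / P(B) = (1/10) / (1/5) = 1/2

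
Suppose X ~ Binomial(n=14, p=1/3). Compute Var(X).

For X ~ Binomial(n=14, p=1/3):
Var(X) = \frac{28}{9}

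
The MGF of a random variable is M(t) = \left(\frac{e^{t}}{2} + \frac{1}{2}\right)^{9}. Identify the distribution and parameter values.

The MGF M(t) = \left(\frac{e^{t}}{2} + \frac{1}{2}\right)^{9} is the standard form for the Binomial distribution.
Comparing with the known MGF formula identifies: Binomial(n=9, p=1/2)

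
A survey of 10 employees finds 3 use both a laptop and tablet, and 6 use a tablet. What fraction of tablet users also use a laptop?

P(A ∩ B) = 3/10
P(B) = 6/10 = 3/5
P(A|B) = P(A ∩ B) / P(B) = (3/10) / (3/5) = 1/2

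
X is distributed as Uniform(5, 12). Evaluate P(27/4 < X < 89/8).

P(27/4 < X < 89/8) = ∫_{27/4}^{89/8} f(x) dx
where f(x) = \frac{1}{7}
= \frac{5}{8}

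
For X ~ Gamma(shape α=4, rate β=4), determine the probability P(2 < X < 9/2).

P(2 < X < 9/2) = ∫_{2}^{9/2} f(x) dx
where f(x) = \frac{128 x^{3} e^{- 4 x}}{3}
= \frac{-3459 + 379 e^{10}}{3 e^{18}}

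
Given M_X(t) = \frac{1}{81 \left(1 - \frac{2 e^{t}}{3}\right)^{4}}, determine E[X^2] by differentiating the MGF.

To find E[X^2], compute M^(2)(0):
M^(1)(t) = \frac{8 e^{t}}{243 \left(1 - \frac{2 e^{t}}{3}\right)^{5}}
M^(2)(t) = \frac{8 e^{t}}{243 \left(1 - \frac{2 e^{t}}{3}\right)^{5}} + \frac{80 e^{2 t}}{729 \left(1 - \frac{2 e^{t}}{3}\right)^{6}}
M^(2)(0) = 88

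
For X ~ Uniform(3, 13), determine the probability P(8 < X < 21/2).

P(8 < X < 21/2) = ∫_{8}^{21/2} f(x) dx
where f(x) = \frac{1}{10}
= \frac{1}{4}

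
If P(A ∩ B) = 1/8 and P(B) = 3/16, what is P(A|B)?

P(A|B) = P(A ∩ B) / P(B)
= (1/8) / (3/16)
= 2/3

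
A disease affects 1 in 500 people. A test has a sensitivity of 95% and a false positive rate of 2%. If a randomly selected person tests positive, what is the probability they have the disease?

Let D = the rare event, + = positive/flagged.
P(D) = 1/500
P(+|D) = 95/100 = 19/20
P(+|D') = 2/100 = 1/50
P(+) = P(+|D)P(D) + P(+|D')P(D')
     = \frac{19}{20} × \frac{1}{500} + \frac{1}{50} × \frac{499}{500}
     = \frac{1093}{50000}
P(D|+) = P(+|D)P(D)/P(+) = \frac{95}{1093}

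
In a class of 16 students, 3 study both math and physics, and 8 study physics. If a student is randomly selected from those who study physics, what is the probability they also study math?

P(A ∩ B) = 3/16
P(B) = 8/16 = 1/2
P(A|B) = P(A ∩ B) / P(B) = (3/16) / (1/2) = 3/8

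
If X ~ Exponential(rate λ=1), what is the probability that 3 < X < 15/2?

P(3 < X < 15/2) = ∫_{3}^{15/2} f(x) dx
where f(x) = e^{- x}
= - \frac{1}{e^{\frac{15}{2}}} + e^{-3}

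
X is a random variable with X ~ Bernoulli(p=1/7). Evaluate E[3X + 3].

For X ~ Bernoulli(p=1/7):
E[X] = \frac{1}{7}
E[3X + 3] = 3 × E[X] + 3 = \frac{24}{7}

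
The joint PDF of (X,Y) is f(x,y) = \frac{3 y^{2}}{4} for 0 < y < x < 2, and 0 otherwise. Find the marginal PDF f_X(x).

f_X(x) = ∫_0^x \frac{3 y^{2}}{4} dy = \frac{x^{3}}{4}
for 0 < x < 2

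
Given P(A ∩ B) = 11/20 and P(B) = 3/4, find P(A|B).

P(A|B) = P(A ∩ B) / P(B)
= (11/20) / (3/4)
= 11/15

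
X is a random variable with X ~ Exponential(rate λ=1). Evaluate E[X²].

Using the identity E[X²] = Var(X) + (E[X])²:
E[X] = 1
Var(X) = 1
E[X²] = 1 + (1)²
= 2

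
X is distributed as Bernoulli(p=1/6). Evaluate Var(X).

For X ~ Bernoulli(p=1/6):
Var(X) = \frac{5}{36}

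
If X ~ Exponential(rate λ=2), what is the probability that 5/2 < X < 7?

P(5/2 < X < 7) = ∫_{5/2}^{7} f(x) dx
where f(x) = 2 e^{- 2 x}
= - \frac{1 - e^{9}}{e^{14}}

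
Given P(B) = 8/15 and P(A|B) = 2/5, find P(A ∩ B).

By definition, P(A|B) = P(A ∩ B) / P(B)
So P(A ∩ B) = P(A|B) × P(B)
= 2/5 × 8/15
= 16/75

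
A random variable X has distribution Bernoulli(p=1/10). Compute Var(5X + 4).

For X ~ Bernoulli(p=1/10):
Var(X) = \frac{9}{100}
Var(5X + 4) = (5)² × Var(X) = 25 × \frac{9}{100} = \frac{9}{4}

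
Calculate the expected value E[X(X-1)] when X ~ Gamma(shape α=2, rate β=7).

E[X(X-1)] = E[X² - X] = E[X²] - E[X]
E[X] = \frac{2}{7}
E[X²] = Var(X) + (E[X])² = \frac{2}{49} + (\frac{2}{7})² = \frac{6}{49}
E[X(X-1)] = \frac{6}{49} - \frac{2}{7} = - \frac{8}{49}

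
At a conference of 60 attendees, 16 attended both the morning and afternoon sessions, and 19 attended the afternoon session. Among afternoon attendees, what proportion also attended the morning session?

P(A ∩ B) = 16/60 = 4/15
P(B) = 19/60
P(A|B) = P(A ∩ B) / P(B) = (4/15) / (19/60) = 16/19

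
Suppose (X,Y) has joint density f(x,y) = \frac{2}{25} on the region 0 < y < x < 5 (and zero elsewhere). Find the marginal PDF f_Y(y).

f_Y(y) = ∫_y^5 \frac{2}{25} dx = \frac{2}{5} - \frac{2 y}{25}
for 0 < y < 5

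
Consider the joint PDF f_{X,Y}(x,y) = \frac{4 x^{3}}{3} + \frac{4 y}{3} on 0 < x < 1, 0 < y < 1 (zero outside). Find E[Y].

E[Y] = ∫_0^1 ∫_0^1 y × f(x,y) dx dy
= \frac{11}{18}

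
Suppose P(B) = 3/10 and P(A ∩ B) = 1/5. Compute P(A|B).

P(A|B) = P(A ∩ B) / P(B)
= (1/5) / (3/10)
= 2/3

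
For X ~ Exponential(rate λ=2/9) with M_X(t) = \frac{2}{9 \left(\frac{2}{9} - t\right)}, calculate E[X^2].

To find E[X^2], compute M^(2)(0):
M^(1)(t) = \frac{2}{9 \left(\frac{2}{9} - t\right)^{2}}
M^(2)(t) = \frac{4}{9 \left(\frac{2}{9} - t\right)^{3}}
M^(2)(0) = \frac{81}{2}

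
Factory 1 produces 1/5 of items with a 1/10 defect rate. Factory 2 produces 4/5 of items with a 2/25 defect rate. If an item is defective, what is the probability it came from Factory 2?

Using Bayes' theorem:
P(F1) = 1/5, P(D|F1) = 1/10
P(F2) = 4/5, P(D|F2) = 2/25
P(D) = P(D|F1)P(F1) + P(D|F2)P(F2)
     = \frac{21}{250}
P(F2|D) = P(D|F2)P(F2) / P(D)
= \frac{16}{21}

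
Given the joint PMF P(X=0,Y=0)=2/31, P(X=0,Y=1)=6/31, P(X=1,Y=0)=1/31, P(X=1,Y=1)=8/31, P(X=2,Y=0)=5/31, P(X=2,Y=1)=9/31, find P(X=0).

P(X=0) = P(X=0,Y=0) + P(X=0,Y=1)
= 2/31 + 6/31
= 8/31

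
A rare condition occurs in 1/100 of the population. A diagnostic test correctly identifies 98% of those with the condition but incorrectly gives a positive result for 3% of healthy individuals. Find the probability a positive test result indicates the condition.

Let D = the rare event, + = positive/flagged.
P(D) = 1/100
P(+|D) = 98/100 = 49/50
P(+|D') = 3/100
P(+) = P(+|D)P(D) + P(+|D')P(D')
     = \frac{49}{50} × \frac{1}{100} + \frac{3}{100} × \frac{99}{100}
     = \frac{79}{2000}
P(D|+) = P(+|D)P(D)/P(+) = \frac{98}{395}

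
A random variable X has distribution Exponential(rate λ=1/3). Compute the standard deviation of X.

For X ~ Exponential(rate λ=1/3):
Var(X) = 9
SD(X) = √(Var(X)) = √(9) = 3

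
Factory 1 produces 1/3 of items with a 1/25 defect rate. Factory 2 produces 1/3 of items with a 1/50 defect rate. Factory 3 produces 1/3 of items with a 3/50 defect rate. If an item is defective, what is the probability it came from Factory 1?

Using Bayes' theorem:
P(F1) = 1/3, P(D|F1) = 1/25
P(F2) = 1/3, P(D|F2) = 1/50
P(F3) = 1/3, P(D|F3) = 3/50
P(D) = P(D|F1)P(F1) + P(D|F2)P(F2) + P(D|F3)P(F3)
     = \frac{1}{25}
P(F1|D) = P(D|F1)P(F1) / P(D)
= \frac{1}{3}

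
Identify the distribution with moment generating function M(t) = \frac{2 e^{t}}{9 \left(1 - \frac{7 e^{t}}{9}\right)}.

The MGF M(t) = \frac{2 e^{t}}{9 \left(1 - \frac{7 e^{t}}{9}\right)} is the standard form for the Geometric distribution.
Comparing with the known MGF formula identifies: Geometric(p=2/9), X = trial number of first success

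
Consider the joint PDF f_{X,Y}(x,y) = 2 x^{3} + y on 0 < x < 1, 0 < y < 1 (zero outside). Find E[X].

E[X] = ∫_0^1 ∫_0^1 x × f(x,y) dy dx
= ∫_0^1 ∫_0^1 x × (2 x^{3} + y) dy dx
= \frac{13}{20}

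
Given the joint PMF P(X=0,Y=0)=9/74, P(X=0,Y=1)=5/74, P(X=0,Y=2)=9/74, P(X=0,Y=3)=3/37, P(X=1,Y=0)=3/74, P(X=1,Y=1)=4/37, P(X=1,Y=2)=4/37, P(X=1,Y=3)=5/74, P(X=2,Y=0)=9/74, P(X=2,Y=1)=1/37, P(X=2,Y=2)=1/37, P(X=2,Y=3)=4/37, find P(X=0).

P(X=0) = P(X=0,Y=0) + P(X=0,Y=1) + P(X=0,Y=2) + P(X=0,Y=3)
= 9/74 + 5/74 + 9/74 + 3/37
= 29/74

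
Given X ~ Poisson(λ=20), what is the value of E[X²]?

Using the identity E[X²] = Var(X) + (E[X])²:
E[X] = 20
Var(X) = 20
E[X²] = 20 + (20)²
= 420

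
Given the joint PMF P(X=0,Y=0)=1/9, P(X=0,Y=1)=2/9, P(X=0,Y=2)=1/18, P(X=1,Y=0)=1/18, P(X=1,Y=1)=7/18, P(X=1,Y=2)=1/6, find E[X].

First find marginal of X:
P(X=0) = 7/18
P(X=1) = 11/18
E[X] = 0 × 7/18 + 1 × 11/18 = 11/18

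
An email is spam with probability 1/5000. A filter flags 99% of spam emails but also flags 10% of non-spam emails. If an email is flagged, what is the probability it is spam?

Let D = the rare event, + = positive/flagged.
P(D) = 1/5000
P(+|D) = 99/100
P(+|D') = 10/100 = 1/10
P(+) = P(+|D)P(D) + P(+|D')P(D')
     = \frac{99}{100} × \frac{1}{5000} + \frac{1}{10} × \frac{4999}{5000}
     = \frac{50089}{500000}
P(D|+) = P(+|D)P(D)/P(+) = \frac{99}{50089}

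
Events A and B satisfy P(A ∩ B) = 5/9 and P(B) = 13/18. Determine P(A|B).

P(A|B) = P(A ∩ B) / P(B)
= (5/9) / (13/18)
= 10/13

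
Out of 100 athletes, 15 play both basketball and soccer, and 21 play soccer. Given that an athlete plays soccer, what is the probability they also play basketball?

P(A ∩ B) = 15/100 = 3/20
P(B) = 21/100
P(A|B) = P(A ∩ B) / P(B) = (3/20) / (21/100) = 5/7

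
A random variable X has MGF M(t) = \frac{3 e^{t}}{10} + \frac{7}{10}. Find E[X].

To find E[X], compute M^(1)(0):
M^(1)(t) = \frac{3 e^{t}}{10}
M^(1)(0) = \frac{3}{10}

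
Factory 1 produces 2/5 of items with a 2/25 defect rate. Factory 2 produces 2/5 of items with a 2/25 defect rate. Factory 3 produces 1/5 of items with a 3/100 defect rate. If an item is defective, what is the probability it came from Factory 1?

Using Bayes' theorem:
P(F1) = 2/5, P(D|F1) = 2/25
P(F2) = 2/5, P(D|F2) = 2/25
P(F3) = 1/5, P(D|F3) = 3/100
P(D) = P(D|F1)P(F1) + P(D|F2)P(F2) + P(D|F3)P(F3)
     = \frac{7}{100}
P(F1|D) = P(D|F1)P(F1) / P(D)
= \frac{16}{35}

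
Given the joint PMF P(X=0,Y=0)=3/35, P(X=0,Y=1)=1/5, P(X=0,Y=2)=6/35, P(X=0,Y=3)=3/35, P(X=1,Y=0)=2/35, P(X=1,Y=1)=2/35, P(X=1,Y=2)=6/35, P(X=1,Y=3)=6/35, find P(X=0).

P(X=0) = P(X=0,Y=0) + P(X=0,Y=1) + P(X=0,Y=2) + P(X=0,Y=3)
= 3/35 + 1/5 + 6/35 + 3/35
= 19/35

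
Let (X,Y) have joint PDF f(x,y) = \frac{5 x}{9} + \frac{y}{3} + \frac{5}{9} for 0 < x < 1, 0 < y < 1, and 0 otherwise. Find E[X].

E[X] = ∫_0^1 ∫_0^1 x × f(x,y) dy dx
= ∫_0^1 ∫_0^1 x × (\frac{5 x}{9} + \frac{y}{3} + \frac{5}{9}) dy dx
= \frac{59}{108}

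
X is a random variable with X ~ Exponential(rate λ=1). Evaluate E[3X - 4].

For X ~ Exponential(rate λ=1):
E[X] = 1
E[3X - 4] = 3 × E[X] - 4 = -1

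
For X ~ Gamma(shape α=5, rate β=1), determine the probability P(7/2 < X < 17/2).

P(7/2 < X < 17/2) = ∫_{7/2}^{17/2} f(x) dx
where f(x) = \frac{x^{4} e^{- x}}{24}
= \frac{5 \left(-28069 + 1845 e^{5}\right)}{384 e^{\frac{17}{2}}}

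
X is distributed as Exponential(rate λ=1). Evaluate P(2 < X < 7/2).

P(2 < X < 7/2) = ∫_{2}^{7/2} f(x) dx
where f(x) = e^{- x}
= - \frac{1}{e^{\frac{7}{2}}} + e^{-2}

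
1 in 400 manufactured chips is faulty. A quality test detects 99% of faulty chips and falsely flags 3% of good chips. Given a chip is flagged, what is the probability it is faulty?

Let D = the rare event, + = positive/flagged.
P(D) = 1/400
P(+|D) = 99/100
P(+|D') = 3/100
P(+) = P(+|D)P(D) + P(+|D')P(D')
     = \frac{99}{100} × \frac{1}{400} + \frac{3}{100} × \frac{399}{400}
     = \frac{81}{2500}
P(D|+) = P(+|D)P(D)/P(+) = \frac{11}{144}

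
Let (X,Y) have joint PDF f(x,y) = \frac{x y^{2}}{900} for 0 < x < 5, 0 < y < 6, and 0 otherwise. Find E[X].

f_X(x) = ∫_0^6 \frac{x y^{2}}{900} dy = \frac{2 x}{25}
E[X] = ∫_0^5 x × (\frac{2 x}{25}) dx = \frac{10}{3}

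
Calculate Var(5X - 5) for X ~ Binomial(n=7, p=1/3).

For X ~ Binomial(n=7, p=1/3):
Var(X) = \frac{14}{9}
Var(5X - 5) = (5)² × Var(X) = 25 × \frac{14}{9} = \frac{350}{9}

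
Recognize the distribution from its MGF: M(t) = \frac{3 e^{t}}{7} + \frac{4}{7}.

The MGF M(t) = \frac{3 e^{t}}{7} + \frac{4}{7} is the standard form for the Bernoulli distribution.
Comparing with the known MGF formula identifies: Bernoulli(p=3/7)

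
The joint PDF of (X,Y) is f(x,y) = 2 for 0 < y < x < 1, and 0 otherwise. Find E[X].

f_X(x) = ∫_0^x 2 dy = 2 x
E[X] = ∫_0^1 x × (2 x) dx = \frac{2}{3}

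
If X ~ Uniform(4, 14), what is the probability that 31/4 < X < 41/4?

P(31/4 < X < 41/4) = ∫_{31/4}^{41/4} f(x) dx
where f(x) = \frac{1}{10}
= \frac{1}{4}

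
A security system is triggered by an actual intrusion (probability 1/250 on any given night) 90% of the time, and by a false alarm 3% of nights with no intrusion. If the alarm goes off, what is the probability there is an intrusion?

Let D = the rare event, + = positive/flagged.
P(D) = 1/250
P(+|D) = 90/100 = 9/10
P(+|D') = 3/100
P(+) = P(+|D)P(D) + P(+|D')P(D')
     = \frac{9}{10} × \frac{1}{250} + \frac{3}{100} × \frac{249}{250}
     = \frac{837}{25000}
P(D|+) = P(+|D)P(D)/P(+) = \frac{10}{93}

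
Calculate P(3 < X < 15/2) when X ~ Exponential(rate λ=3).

P(3 < X < 15/2) = ∫_{3}^{15/2} f(x) dx
where f(x) = 3 e^{- 3 x}
= - \frac{1}{e^{\frac{45}{2}}} + e^{-9}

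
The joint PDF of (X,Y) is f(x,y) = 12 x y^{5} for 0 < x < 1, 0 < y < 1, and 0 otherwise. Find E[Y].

E[Y] = ∫_0^1 ∫_0^1 y × f(x,y) dx dy
= \frac{6}{7}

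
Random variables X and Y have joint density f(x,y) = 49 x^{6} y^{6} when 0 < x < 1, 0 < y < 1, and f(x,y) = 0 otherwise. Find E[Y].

E[Y] = ∫_0^1 ∫_0^1 y × f(x,y) dx dy
= \frac{7}{8}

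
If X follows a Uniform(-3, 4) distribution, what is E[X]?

For X ~ Uniform(-3, 4), the expected value is:
E[X] = \frac{1}{2}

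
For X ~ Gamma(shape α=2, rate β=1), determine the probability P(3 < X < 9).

P(3 < X < 9) = ∫_{3}^{9} f(x) dx
where f(x) = x e^{- x}
= \frac{2 \left(-5 + 2 e^{6}\right)}{e^{9}}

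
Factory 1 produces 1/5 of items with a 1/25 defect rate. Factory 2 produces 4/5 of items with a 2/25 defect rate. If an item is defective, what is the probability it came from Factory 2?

Using Bayes' theorem:
P(F1) = 1/5, P(D|F1) = 1/25
P(F2) = 4/5, P(D|F2) = 2/25
P(D) = P(D|F1)P(F1) + P(D|F2)P(F2)
     = \frac{9}{125}
P(F2|D) = P(D|F2)P(F2) / P(D)
= \frac{8}{9}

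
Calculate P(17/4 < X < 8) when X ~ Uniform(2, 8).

P(17/4 < X < 8) = ∫_{17/4}^{8} f(x) dx
where f(x) = \frac{1}{6}
= \frac{5}{8}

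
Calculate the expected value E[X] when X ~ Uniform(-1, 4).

For X ~ Uniform(-1, 4), the expected value is:
E[X] = \frac{3}{2}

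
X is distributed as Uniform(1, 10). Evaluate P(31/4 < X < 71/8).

P(31/4 < X < 71/8) = ∫_{31/4}^{71/8} f(x) dx
where f(x) = \frac{1}{9}
= \frac{1}{8}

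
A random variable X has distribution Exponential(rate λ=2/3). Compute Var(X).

For X ~ Exponential(rate λ=2/3):
Var(X) = \frac{9}{4}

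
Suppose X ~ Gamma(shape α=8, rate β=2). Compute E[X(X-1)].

E[X(X-1)] = E[X² - X] = E[X²] - E[X]
E[X] = 4
E[X²] = Var(X) + (E[X])² = 2 + (4)² = 18
E[X(X-1)] = 18 - 4 = 14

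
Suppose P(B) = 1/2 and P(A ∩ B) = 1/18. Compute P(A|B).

P(A|B) = P(A ∩ B) / P(B)
= (1/18) / (1/2)
= 1/9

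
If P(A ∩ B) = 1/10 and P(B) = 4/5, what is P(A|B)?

P(A|B) = P(A ∩ B) / P(B)
= (1/10) / (4/5)
= 1/8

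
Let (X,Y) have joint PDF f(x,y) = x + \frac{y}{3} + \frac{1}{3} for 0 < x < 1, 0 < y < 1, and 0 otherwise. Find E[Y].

E[Y] = ∫_0^1 ∫_0^1 y × f(x,y) dx dy
= \frac{19}{36}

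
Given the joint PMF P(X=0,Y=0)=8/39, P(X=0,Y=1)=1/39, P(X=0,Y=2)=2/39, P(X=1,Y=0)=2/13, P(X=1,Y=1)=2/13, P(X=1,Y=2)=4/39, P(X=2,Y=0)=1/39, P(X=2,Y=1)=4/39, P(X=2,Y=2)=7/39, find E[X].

First find marginal of X:
P(X=0) = 11/39
P(X=1) = 16/39
P(X=2) = 4/13
E[X] = 0 × 11/39 + 1 × 16/39 + 2 × 4/13 = 40/39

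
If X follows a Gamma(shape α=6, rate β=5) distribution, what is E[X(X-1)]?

E[X(X-1)] = E[X² - X] = E[X²] - E[X]
E[X] = \frac{6}{5}
E[X²] = Var(X) + (E[X])² = \frac{6}{25} + (\frac{6}{5})² = \frac{42}{25}
E[X(X-1)] = \frac{42}{25} - \frac{6}{5} = \frac{12}{25}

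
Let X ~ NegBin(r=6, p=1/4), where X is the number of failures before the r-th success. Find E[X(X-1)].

E[X(X-1)] = E[X² - X] = E[X²] - E[X]
E[X] = 18
E[X²] = Var(X) + (E[X])² = 72 + (18)² = 396
E[X(X-1)] = 396 - 18 = 378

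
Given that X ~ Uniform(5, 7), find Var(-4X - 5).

For X ~ Uniform(5, 7):
Var(X) = \frac{1}{3}
Var(-4X - 5) = (-4)² × Var(X) = 16 × \frac{1}{3} = \frac{16}{3}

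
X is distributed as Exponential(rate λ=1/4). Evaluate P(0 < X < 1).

P(0 < X < 1) = ∫_{0}^{1} f(x) dx
where f(x) = \frac{e^{- \frac{x}{4}}}{4}
= 1 - e^{- \frac{1}{4}}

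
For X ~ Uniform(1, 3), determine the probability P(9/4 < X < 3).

P(9/4 < X < 3) = ∫_{9/4}^{3} f(x) dx
where f(x) = \frac{1}{2}
= \frac{3}{8}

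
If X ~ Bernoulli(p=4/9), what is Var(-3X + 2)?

For X ~ Bernoulli(p=4/9):
Var(X) = \frac{20}{81}
Var(-3X + 2) = (-3)² × Var(X) = 9 × \frac{20}{81} = \frac{20}{9}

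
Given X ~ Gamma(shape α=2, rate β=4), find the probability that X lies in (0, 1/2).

P(0 < X < 1/2) = ∫_{0}^{1/2} f(x) dx
where f(x) = 16 x e^{- 4 x}
= 1 - \frac{3}{e^{2}}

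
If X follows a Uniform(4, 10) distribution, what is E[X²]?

Using the identity E[X²] = Var(X) + (E[X])²:
E[X] = 7
Var(X) = 3
E[X²] = 3 + (7)²
= 52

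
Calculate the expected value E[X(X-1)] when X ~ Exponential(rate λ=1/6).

E[X(X-1)] = E[X² - X] = E[X²] - E[X]
E[X] = 6
E[X²] = Var(X) + (E[X])² = 36 + (6)² = 72
E[X(X-1)] = 72 - 6 = 66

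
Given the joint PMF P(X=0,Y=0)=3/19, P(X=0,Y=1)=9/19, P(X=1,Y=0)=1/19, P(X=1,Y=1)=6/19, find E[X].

First find marginal of X:
P(X=0) = 12/19
P(X=1) = 7/19
E[X] = 0 × 12/19 + 1 × 7/19 = 7/19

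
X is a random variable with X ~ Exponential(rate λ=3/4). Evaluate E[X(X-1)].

E[X(X-1)] = E[X² - X] = E[X²] - E[X]
E[X] = \frac{4}{3}
E[X²] = Var(X) + (E[X])² = \frac{16}{9} + (\frac{4}{3})² = \frac{32}{9}
E[X(X-1)] = \frac{32}{9} - \frac{4}{3} = \frac{20}{9}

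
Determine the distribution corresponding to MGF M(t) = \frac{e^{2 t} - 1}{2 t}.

The MGF M(t) = \frac{e^{2 t} - 1}{2 t} is the standard form for the Uniform distribution.
Comparing with the known MGF formula identifies: Uniform(0, 2)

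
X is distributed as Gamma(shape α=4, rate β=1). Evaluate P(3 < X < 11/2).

P(3 < X < 11/2) = ∫_{3}^{11/2} f(x) dx
where f(x) = \frac{x^{3} e^{- x}}{6}
= - \frac{2369}{48 e^{\frac{11}{2}}} + \frac{13}{e^{3}}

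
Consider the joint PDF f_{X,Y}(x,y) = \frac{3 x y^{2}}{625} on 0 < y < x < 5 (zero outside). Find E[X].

f_X(x) = ∫_0^x \frac{3 x y^{2}}{625} dy = \frac{x^{4}}{625}
E[X] = ∫_0^5 x × (\frac{x^{4}}{625}) dx = \frac{25}{6}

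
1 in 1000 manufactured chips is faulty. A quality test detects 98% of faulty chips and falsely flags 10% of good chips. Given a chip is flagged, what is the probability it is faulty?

Let D = the rare event, + = positive/flagged.
P(D) = 1/1000
P(+|D) = 98/100 = 49/50
P(+|D') = 10/100 = 1/10
P(+) = P(+|D)P(D) + P(+|D')P(D')
     = \frac{49}{50} × \frac{1}{1000} + \frac{1}{10} × \frac{999}{1000}
     = \frac{1261}{12500}
P(D|+) = P(+|D)P(D)/P(+) = \frac{49}{5044}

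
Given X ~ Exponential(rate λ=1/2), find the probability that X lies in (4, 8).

P(4 < X < 8) = ∫_{4}^{8} f(x) dx
where f(x) = \frac{e^{- \frac{x}{2}}}{2}
= - \frac{1 - e^{2}}{e^{4}}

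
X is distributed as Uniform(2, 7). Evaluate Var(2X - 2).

For X ~ Uniform(2, 7):
Var(X) = \frac{25}{12}
Var(2X - 2) = (2)² × Var(X) = 4 × \frac{25}{12} = \frac{25}{3}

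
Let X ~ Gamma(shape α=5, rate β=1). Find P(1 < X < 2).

P(1 < X < 2) = ∫_{1}^{2} f(x) dx
where f(x) = \frac{x^{4} e^{- x}}{24}
= \frac{-168 + 65 e}{24 e^{2}}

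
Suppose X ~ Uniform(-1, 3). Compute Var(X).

For X ~ Uniform(-1, 3):
Var(X) = \frac{4}{3}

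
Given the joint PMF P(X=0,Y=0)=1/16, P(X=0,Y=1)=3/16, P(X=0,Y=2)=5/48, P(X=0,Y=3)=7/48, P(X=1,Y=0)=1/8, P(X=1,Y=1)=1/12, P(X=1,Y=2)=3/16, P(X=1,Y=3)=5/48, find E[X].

First find marginal of X:
P(X=0) = 1/2
P(X=1) = 1/2
E[X] = 0 × 1/2 + 1 × 1/2 = 1/2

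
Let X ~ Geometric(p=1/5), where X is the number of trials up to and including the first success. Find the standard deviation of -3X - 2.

For X ~ Geometric(p=1/5), where X is the number of trials up to and including the first success:
Var(X) = 20
SD(X) = √(Var(X)) = √(20) = 2 \sqrt{5}
SD(-3X - 2) = |-3| × SD(X) = 3 × 2 \sqrt{5} = 6 \sqrt{5}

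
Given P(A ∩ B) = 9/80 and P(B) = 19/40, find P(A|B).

P(A|B) = P(A ∩ B) / P(B)
= (9/80) / (19/40)
= 9/38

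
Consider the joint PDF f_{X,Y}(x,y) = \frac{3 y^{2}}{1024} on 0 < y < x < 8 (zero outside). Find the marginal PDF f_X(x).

f_X(x) = ∫_0^x \frac{3 y^{2}}{1024} dy = \frac{x^{3}}{1024}
for 0 < x < 8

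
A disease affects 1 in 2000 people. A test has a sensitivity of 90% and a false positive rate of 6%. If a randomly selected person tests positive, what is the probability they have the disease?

Let D = the rare event, + = positive/flagged.
P(D) = 1/2000
P(+|D) = 90/100 = 9/10
P(+|D') = 6/100 = 3/50
P(+) = P(+|D)P(D) + P(+|D')P(D')
     = \frac{9}{10} × \frac{1}{2000} + \frac{3}{50} × \frac{1999}{2000}
     = \frac{3021}{50000}
P(D|+) = P(+|D)P(D)/P(+) = \frac{15}{2014}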